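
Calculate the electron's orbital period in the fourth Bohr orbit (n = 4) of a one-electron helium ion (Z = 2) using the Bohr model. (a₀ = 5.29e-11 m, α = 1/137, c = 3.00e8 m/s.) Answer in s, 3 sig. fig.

r = n²a₀/Z = 4²·5.29e-11/2 = 4.23e-10 m
v = Zαc/n = 2·0.00730·3.00e8/4 = 1.09e6 m/s
T = 2πr/v = 2.43e-15 s

2.43e-15 s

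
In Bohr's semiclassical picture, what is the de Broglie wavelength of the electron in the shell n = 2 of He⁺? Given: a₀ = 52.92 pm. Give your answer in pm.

The Bohr quantisation condition is nλ = 2πr_n.
r_n = n²a₀/Z = 105.8 pm
λ = 2πr_n/n = 2π·105.8/2 = 332.5 pm

332.5 pm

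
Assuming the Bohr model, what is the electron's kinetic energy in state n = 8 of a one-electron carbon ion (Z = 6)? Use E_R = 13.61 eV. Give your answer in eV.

For a Coulomb orbit the virial theorem gives K = −E_n.
E_n = −E_R·Z²/n², so K = E_R·Z²/n² = 13.61 × 6²/8² = 7.656 eV

7.656 eV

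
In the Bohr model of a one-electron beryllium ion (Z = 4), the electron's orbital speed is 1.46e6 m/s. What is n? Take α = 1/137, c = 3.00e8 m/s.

6

v_n = Zαc/n ⇒ n = Zαc/v = 4 × 0.00730 × 3.00e8 / 1.46e6 ≈ 6.00
n = 6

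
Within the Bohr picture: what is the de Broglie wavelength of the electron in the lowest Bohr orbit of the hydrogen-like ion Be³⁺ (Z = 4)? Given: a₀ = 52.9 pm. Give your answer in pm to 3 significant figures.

The Bohr quantisation condition is nλ = 2πr_n.
r_n = n²a₀/Z = 13.2 pm
λ = 2πr_n/n = 2π·13.2/1 = 83.1 pm

83.1 pm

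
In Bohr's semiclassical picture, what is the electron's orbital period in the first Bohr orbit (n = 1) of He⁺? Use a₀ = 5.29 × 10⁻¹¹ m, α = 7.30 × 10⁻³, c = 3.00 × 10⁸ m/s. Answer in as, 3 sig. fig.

37.9 as

r = n²a₀/Z = 1²·5.29 × 10⁻¹¹/2 = 2.65 × 10⁻¹¹ m
v = Zαc/n = 2·0.00730·3.00 × 10⁸/1 = 4.38 × 10⁶ m/s
T = 2πr/v = 3.79 × 10⁻¹⁷ s = 37.9 as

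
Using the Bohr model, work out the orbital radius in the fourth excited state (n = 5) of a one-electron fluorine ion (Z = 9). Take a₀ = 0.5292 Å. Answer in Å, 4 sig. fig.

1.470 Å

r_n = n²a₀/Z = 5² × 0.5292 / 9
    = 25 × 0.5292 / 9 = 1.470 Å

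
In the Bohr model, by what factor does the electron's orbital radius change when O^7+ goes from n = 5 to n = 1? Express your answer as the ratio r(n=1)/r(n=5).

r ∝ Z^-1 · n^2; with Z fixed, r ∝ n^2.
r(n=1)/r(n=5) = (1/5)^2 = 1/25

1/25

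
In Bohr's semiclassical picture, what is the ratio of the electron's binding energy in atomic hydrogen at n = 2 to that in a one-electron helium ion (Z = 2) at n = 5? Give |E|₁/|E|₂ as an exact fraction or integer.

25/16

|E| ∝ Z^2 · n^-2
|E|₁/|E|₂ = (1/2)^2 · (2/5)^-2 = 25/16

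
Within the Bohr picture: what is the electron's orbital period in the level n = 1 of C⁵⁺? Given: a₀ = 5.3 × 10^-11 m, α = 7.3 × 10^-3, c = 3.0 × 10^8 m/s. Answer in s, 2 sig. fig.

4.2 × 10^-18 s

r = n²a₀/Z = 1²·5.3 × 10^-11/6 = 8.8 × 10^-12 m
v = Zαc/n = 6·0.0073·3.0 × 10^8/1 = 1.3 × 10^7 m/s
T = 2πr/v = 4.2 × 10^-18 s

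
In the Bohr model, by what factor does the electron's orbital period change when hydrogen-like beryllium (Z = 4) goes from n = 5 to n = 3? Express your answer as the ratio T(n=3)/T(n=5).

T ∝ Z^-2 · n^3; with Z fixed, T ∝ n^3.
T(n=3)/T(n=5) = (3/5)^3 = 27/125

27/125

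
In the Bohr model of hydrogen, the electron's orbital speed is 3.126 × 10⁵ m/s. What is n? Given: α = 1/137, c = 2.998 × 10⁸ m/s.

v_n = Zαc/n ⇒ n = Zαc/v = 1 × 0.007299 × 2.998 × 10⁸ / 3.126 × 10⁵ ≈ 7.00
n = 7

7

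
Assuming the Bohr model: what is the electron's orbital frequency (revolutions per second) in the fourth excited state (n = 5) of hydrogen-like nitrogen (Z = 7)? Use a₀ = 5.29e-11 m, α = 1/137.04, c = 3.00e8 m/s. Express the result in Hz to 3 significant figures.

2.58e15 Hz

r = n²a₀/Z = 1.89e-10 m, v = Zαc/n = 3.06e6 m/s
f = v/(2πr) = 2.58e15 Hz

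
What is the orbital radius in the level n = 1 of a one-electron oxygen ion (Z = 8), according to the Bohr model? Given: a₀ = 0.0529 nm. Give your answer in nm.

r_n = n²a₀/Z = 1² × 0.0529 / 8
    = 1 × 0.0529 / 8 = 0.00661 nm

0.00661 nm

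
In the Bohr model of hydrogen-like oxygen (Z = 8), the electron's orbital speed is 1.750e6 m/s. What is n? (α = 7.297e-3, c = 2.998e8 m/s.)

v_n = Zαc/n ⇒ n = Zαc/v = 8 × 0.007297 × 2.998e8 / 1.750e6 ≈ 10.00
n = 10

10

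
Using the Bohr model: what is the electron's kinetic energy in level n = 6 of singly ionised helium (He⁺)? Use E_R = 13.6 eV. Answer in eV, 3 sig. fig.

1.51 eV

For a Coulomb orbit the virial theorem gives K = −E_n.
E_n = −E_R·Z²/n², so K = E_R·Z²/n² = 13.6 × 2²/6² = 1.51 eV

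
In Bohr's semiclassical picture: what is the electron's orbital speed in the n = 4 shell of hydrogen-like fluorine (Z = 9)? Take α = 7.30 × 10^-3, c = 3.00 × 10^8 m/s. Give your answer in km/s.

4930 km/s

v_n = Zαc/n = 9 × 0.00730 × 3.00 × 10^8 / 4
    = 4930 km/s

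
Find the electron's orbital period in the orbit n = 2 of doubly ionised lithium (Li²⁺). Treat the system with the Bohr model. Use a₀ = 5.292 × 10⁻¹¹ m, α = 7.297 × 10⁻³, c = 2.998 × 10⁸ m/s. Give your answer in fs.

r = n²a₀/Z = 2²·5.292 × 10⁻¹¹/3 = 7.056 × 10⁻¹¹ m
v = Zαc/n = 3·0.007297·2.998 × 10⁸/2 = 3.281 × 10⁶ m/s
T = 2πr/v = 1.351 × 10⁻¹⁶ s = 0.1351 fs

0.1351 fs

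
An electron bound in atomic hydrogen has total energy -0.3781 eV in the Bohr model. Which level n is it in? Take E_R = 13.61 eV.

E_n = −E_R Z²/n² ⇒ n² = E_R Z²/(−E_n) = 13.61 × 1² / 0.3781 ≈ 36.00
n = 6

6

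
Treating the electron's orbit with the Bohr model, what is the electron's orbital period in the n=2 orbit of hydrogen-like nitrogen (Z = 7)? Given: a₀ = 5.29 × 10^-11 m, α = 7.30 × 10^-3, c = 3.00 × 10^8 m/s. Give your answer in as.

24.8 as

r = n²a₀/Z = 2²·5.29 × 10^-11/7 = 3.02 × 10^-11 m
v = Zαc/n = 7·0.00730·3.00 × 10^8/2 = 7.67 × 10^6 m/s
T = 2πr/v = 2.48 × 10^-17 s = 24.8 as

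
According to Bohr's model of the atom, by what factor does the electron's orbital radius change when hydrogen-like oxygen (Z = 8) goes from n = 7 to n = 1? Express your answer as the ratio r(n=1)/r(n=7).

1/49

r ∝ Z^-1 · n^2; with Z fixed, r ∝ n^2.
r(n=1)/r(n=7) = (1/7)^2 = 1/49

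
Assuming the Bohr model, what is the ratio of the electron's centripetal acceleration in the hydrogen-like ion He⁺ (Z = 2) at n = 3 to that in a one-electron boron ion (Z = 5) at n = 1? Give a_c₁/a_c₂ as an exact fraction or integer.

a_c ∝ Z^3 · n^-4
a_c₁/a_c₂ = (2/5)^3 · (3/1)^-4 = 8/10125

8/10125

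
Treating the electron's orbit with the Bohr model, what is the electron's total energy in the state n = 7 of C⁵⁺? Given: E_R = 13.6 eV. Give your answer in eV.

-9.99 eV

E_n = −E_R·Z²/n² = −13.6 × 6²/7² = -9.99 eV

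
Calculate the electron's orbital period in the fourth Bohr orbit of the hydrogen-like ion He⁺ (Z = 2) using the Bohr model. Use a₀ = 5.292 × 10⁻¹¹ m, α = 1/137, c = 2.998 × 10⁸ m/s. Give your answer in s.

2.431 × 10⁻¹⁵ s

r = n²a₀/Z = 4²·5.292 × 10⁻¹¹/2 = 4.234 × 10⁻¹⁰ m
v = Zαc/n = 2·0.007299·2.998 × 10⁸/4 = 1.094 × 10⁶ m/s
T = 2πr/v = 2.431 × 10⁻¹⁵ s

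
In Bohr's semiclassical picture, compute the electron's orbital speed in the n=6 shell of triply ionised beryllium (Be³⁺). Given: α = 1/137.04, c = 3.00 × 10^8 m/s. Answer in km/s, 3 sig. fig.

v_n = Zαc/n = 4 × 0.00730 × 3.00 × 10^8 / 6
    = 1460 km/s

1460 km/s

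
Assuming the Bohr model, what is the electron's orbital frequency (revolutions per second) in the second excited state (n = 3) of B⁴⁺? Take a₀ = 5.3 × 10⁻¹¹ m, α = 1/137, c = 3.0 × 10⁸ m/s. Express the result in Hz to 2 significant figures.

r = n²a₀/Z = 9.5 × 10⁻¹¹ m, v = Zαc/n = 3.6 × 10⁶ m/s
f = v/(2πr) = 6.1 × 10¹⁵ Hz

6.1 × 10¹⁵ Hz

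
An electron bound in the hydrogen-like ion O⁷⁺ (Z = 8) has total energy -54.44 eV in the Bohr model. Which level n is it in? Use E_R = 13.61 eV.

4

E_n = −E_R Z²/n² ⇒ n² = E_R Z²/(−E_n) = 13.61 × 8² / 54.44 ≈ 16.00
n = 4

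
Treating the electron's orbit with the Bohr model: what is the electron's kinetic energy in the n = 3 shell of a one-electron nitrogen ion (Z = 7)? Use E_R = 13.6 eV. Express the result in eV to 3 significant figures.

For a Coulomb orbit the virial theorem gives K = −E_n.
E_n = −E_R·Z²/n², so K = E_R·Z²/n² = 13.6 × 7²/3² = 74.0 eV

74.0 eV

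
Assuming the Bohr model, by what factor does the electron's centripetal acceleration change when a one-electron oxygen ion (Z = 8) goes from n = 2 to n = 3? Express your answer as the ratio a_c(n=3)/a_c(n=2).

a_c ∝ Z^3 · n^-4; with Z fixed, a_c ∝ n^-4.
a_c(n=3)/a_c(n=2) = (3/2)^-4 = 16/81

16/81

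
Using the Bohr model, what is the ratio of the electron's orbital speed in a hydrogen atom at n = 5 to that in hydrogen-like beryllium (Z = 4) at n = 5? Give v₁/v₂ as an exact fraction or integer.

v ∝ Z^1 · n^-1
v₁/v₂ = (1/4)^1 · (5/5)^-1 = 1/4

1/4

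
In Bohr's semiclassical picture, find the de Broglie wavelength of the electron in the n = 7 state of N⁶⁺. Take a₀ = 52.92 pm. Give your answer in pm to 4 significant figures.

332.5 pm

The Bohr quantisation condition is nλ = 2πr_n.
r_n = n²a₀/Z = 370.4 pm
λ = 2πr_n/n = 2π·370.4/7 = 332.5 pm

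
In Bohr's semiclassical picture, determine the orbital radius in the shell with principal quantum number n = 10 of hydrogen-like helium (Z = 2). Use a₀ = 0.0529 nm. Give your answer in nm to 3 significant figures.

2.65 nm

r_n = n²a₀/Z = 10² × 0.0529 / 2
    = 100 × 0.0529 / 2 = 2.65 nm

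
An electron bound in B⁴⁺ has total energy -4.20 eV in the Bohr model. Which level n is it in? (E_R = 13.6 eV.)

9

E_n = −E_R Z²/n² ⇒ n² = E_R Z²/(−E_n) = 13.6 × 5² / 4.20 ≈ 80.95
n = 9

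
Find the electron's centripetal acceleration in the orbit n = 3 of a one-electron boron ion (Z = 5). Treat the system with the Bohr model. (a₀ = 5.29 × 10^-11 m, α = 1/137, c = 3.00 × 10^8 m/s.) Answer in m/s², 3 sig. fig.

r = n²a₀/Z = 9.52 × 10^-11 m, v = Zαc/n = 3.65 × 10^6 m/s
a = v²/r = (3.65 × 10^6)² / 9.52 × 10^-11 = 1.40 × 10^23 m/s²

1.40 × 10^23 m/s²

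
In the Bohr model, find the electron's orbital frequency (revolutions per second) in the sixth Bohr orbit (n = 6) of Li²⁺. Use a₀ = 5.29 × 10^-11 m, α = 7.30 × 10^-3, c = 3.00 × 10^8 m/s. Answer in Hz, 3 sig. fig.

2.75 × 10^14 Hz

r = n²a₀/Z = 6.35 × 10^-10 m, v = Zαc/n = 1.09 × 10^6 m/s
f = v/(2πr) = 2.75 × 10^14 Hz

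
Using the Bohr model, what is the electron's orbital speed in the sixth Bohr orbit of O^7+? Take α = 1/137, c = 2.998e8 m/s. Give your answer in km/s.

2918 km/s

v_n = Zαc/n = 8 × 0.007299 × 2.998e8 / 6
    = 2918 km/s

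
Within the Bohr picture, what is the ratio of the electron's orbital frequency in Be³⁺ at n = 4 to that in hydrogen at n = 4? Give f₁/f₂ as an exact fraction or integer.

f ∝ Z^2 · n^-3
f₁/f₂ = (4/1)^2 · (4/4)^-3 = 16

16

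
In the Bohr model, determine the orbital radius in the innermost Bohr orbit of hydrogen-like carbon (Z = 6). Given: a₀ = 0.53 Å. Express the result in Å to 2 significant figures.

r_n = n²a₀/Z = 1² × 0.53 / 6
    = 1 × 0.53 / 6 = 0.088 Å

0.088 Å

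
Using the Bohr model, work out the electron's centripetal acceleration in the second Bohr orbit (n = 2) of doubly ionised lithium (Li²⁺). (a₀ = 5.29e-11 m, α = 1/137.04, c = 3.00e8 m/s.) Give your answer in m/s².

1.53e23 m/s²

r = n²a₀/Z = 7.05e-11 m, v = Zαc/n = 3.28e6 m/s
a = v²/r = (3.28e6)² / 7.05e-11 = 1.53e23 m/s²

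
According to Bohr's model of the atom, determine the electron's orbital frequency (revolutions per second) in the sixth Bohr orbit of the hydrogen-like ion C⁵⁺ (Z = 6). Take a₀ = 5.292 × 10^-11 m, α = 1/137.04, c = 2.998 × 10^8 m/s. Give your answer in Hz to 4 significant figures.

1.097 × 10^15 Hz

r = n²a₀/Z = 3.175 × 10^-10 m, v = Zαc/n = 2.188 × 10^6 m/s
f = v/(2πr) = 1.097 × 10^15 Hz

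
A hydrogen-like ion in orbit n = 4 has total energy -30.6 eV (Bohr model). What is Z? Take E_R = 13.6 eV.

6

E_n = −E_R Z²/n² ⇒ Z² = −E_n n²/E_R = 30.6 × 4² / 13.6 ≈ 36.00
Z = 6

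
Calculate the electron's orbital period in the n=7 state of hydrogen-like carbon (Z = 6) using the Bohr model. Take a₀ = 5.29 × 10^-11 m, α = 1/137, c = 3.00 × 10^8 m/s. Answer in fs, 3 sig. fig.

r = n²a₀/Z = 7²·5.29 × 10^-11/6 = 4.32 × 10^-10 m
v = Zαc/n = 6·0.00730·3.00 × 10^8/7 = 1.88 × 10^6 m/s
T = 2πr/v = 1.45 × 10^-15 s = 1.45 fs

1.45 fs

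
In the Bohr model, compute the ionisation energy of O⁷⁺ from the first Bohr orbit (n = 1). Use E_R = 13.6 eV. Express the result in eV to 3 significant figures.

870 eV

E_n = −E_R·Z²/n² = −13.6 × 8²/1² eV = -870 eV
Ionisation energy = −E_n = 870 eV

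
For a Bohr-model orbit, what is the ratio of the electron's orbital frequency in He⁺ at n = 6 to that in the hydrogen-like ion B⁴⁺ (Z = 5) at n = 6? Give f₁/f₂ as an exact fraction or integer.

f ∝ Z^2 · n^-3
f₁/f₂ = (2/5)^2 · (6/6)^-3 = 4/25

4/25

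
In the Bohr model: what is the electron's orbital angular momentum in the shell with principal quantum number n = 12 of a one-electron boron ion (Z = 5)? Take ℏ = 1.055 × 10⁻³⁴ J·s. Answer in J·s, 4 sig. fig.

L_n = nℏ = 12 × 1.055 × 10⁻³⁴ = 1.266 × 10⁻³³ J·s

1.266 × 10⁻³³ J·s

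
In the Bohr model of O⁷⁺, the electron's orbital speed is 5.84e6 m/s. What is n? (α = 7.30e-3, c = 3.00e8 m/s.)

v_n = Zαc/n ⇒ n = Zαc/v = 8 × 0.00730 × 3.00e8 / 5.84e6 ≈ 3.00
n = 3

3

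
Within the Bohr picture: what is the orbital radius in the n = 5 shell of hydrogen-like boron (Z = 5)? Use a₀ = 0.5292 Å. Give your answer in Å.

2.646 Å

r_n = n²a₀/Z = 5² × 0.5292 / 5
    = 25 × 0.5292 / 5 = 2.646 Å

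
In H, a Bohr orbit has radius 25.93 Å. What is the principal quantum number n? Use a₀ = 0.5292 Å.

r_n = n²a₀/Z ⇒ n² = rZ/a₀ = 25.93 × 1 / 0.5292 ≈ 49.00
n = 7

7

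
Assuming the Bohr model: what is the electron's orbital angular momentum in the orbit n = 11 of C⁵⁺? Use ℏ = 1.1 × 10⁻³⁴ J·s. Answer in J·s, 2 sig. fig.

L_n = nℏ = 11 × 1.1 × 10⁻³⁴ = 1.2 × 10⁻³³ J·s

1.2 × 10⁻³³ J·s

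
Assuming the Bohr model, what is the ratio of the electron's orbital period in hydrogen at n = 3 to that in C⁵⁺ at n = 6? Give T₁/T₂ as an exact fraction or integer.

T ∝ Z^-2 · n^3
T₁/T₂ = (1/6)^-2 · (3/6)^3 = 9/2

9/2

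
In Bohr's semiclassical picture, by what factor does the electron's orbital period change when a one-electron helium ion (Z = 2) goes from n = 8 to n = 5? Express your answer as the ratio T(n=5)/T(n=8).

125/512

T ∝ Z^-2 · n^3; with Z fixed, T ∝ n^3.
T(n=5)/T(n=8) = (5/8)^3 = 125/512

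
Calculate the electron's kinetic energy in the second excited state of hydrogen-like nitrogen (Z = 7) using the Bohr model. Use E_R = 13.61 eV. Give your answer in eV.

For a Coulomb orbit the virial theorem gives K = −E_n.
E_n = −E_R·Z²/n², so K = E_R·Z²/n² = 13.61 × 7²/3² = 74.10 eV

74.10 eV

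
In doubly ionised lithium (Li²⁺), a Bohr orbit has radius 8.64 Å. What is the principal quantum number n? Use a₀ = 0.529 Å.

r_n = n²a₀/Z ⇒ n² = rZ/a₀ = 8.64 × 3 / 0.529 ≈ 49.00
n = 7

7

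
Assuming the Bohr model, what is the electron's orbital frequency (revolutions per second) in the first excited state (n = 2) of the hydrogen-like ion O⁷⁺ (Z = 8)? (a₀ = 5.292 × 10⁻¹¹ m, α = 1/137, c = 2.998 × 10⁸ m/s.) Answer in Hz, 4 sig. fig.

5.265 × 10¹⁶ Hz

r = n²a₀/Z = 2.646 × 10⁻¹¹ m, v = Zαc/n = 8.753 × 10⁶ m/s
f = v/(2πr) = 5.265 × 10¹⁶ Hz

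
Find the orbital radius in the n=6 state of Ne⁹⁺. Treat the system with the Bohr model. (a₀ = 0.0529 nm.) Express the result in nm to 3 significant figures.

r_n = n²a₀/Z = 6² × 0.0529 / 10
    = 36 × 0.0529 / 10 = 0.190 nm

0.190 nm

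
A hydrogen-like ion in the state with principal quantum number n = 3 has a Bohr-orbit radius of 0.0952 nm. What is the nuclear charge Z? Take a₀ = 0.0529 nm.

5

r_n = n²a₀/Z ⇒ Z = n²a₀/r = 3² × 0.0529 / 0.0952 ≈ 5.00
Z = 5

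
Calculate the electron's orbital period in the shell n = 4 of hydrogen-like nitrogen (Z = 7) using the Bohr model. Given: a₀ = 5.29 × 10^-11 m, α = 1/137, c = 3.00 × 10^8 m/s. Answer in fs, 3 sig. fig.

0.198 fs

r = n²a₀/Z = 4²·5.29 × 10^-11/7 = 1.21 × 10^-10 m
v = Zαc/n = 7·0.00730·3.00 × 10^8/4 = 3.83 × 10^6 m/s
T = 2πr/v = 1.98 × 10^-16 s = 0.198 fs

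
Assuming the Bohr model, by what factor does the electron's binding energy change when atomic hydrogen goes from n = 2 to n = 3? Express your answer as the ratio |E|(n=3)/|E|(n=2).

|E| ∝ Z^2 · n^-2; with Z fixed, |E| ∝ n^-2.
|E|(n=3)/|E|(n=2) = (3/2)^-2 = 4/9

4/9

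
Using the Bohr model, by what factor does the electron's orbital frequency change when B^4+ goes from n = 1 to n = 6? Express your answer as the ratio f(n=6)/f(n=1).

f ∝ Z^2 · n^-3; with Z fixed, f ∝ n^-3.
f(n=6)/f(n=1) = (6/1)^-3 = 1/216

1/216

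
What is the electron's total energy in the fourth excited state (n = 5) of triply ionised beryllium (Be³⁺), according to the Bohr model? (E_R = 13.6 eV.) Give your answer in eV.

E_n = −E_R·Z²/n² = −13.6 × 4²/5² = -8.70 eV

-8.70 eV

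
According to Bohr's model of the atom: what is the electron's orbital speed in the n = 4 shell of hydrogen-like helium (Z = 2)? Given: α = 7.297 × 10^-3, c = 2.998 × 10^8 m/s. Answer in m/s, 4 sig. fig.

1.094 × 10^6 m/s

v_n = Zαc/n = 2 × 0.007297 × 2.998 × 10^8 / 4
    = 1.094 × 10^6 m/s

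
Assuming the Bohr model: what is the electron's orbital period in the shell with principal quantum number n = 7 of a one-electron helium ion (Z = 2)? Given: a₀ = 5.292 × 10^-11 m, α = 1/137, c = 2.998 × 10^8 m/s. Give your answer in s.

r = n²a₀/Z = 7²·5.292 × 10^-11/2 = 1.297 × 10^-9 m
v = Zαc/n = 2·0.007299·2.998 × 10^8/7 = 6.252 × 10^5 m/s
T = 2πr/v = 1.303 × 10^-14 s

1.303 × 10^-14 s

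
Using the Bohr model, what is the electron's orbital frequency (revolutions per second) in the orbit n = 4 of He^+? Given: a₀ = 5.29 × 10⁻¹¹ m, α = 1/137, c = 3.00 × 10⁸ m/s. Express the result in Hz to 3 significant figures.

4.12 × 10¹⁴ Hz

r = n²a₀/Z = 4.23 × 10⁻¹⁰ m, v = Zαc/n = 1.09 × 10⁶ m/s
f = v/(2πr) = 4.12 × 10¹⁴ Hz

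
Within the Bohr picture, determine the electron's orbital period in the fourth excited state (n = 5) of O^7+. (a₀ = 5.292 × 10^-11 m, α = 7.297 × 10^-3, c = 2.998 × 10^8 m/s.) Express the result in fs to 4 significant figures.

r = n²a₀/Z = 5²·5.292 × 10^-11/8 = 1.654 × 10^-10 m
v = Zαc/n = 8·0.007297·2.998 × 10^8/5 = 3.500 × 10^6 m/s
T = 2πr/v = 2.969 × 10^-16 s = 0.2969 fs

0.2969 fs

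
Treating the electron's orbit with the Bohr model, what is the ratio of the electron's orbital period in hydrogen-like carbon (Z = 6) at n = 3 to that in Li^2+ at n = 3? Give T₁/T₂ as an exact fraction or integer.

T ∝ Z^-2 · n^3
T₁/T₂ = (6/3)^-2 · (3/3)^3 = 1/4

1/4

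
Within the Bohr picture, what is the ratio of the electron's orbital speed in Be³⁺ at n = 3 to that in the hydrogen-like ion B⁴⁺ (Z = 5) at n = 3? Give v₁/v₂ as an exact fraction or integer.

v ∝ Z^1 · n^-1
v₁/v₂ = (4/5)^1 · (3/3)^-1 = 4/5

4/5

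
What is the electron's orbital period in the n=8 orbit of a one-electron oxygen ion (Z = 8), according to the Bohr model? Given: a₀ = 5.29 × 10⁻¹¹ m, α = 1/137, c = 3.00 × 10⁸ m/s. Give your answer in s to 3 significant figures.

1.21 × 10⁻¹⁵ s

r = n²a₀/Z = 8²·5.29 × 10⁻¹¹/8 = 4.23 × 10⁻¹⁰ m
v = Zαc/n = 8·0.00730·3.00 × 10⁸/8 = 2.19 × 10⁶ m/s
T = 2πr/v = 1.21 × 10⁻¹⁵ s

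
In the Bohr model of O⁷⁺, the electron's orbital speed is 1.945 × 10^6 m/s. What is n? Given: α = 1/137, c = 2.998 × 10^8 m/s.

9

v_n = Zαc/n ⇒ n = Zαc/v = 8 × 0.007299 × 2.998 × 10^8 / 1.945 × 10^6 ≈ 9.00
n = 9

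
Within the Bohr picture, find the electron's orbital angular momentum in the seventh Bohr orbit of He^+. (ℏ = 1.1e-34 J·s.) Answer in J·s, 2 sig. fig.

7.7e-34 J·s

L_n = nℏ = 7 × 1.1e-34 = 7.7e-34 J·s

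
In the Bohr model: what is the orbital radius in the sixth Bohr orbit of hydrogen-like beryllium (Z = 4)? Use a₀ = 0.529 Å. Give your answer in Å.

4.76 Å

r_n = n²a₀/Z = 6² × 0.529 / 4
    = 36 × 0.529 / 4 = 4.76 Å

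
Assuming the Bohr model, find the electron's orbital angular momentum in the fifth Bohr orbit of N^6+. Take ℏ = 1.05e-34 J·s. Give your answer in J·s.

5.25e-34 J·s

L_n = nℏ = 5 × 1.05e-34 = 5.25e-34 J·s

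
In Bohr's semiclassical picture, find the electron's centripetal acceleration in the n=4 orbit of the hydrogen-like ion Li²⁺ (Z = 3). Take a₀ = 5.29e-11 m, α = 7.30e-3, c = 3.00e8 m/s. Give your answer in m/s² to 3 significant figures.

r = n²a₀/Z = 2.82e-10 m, v = Zαc/n = 1.64e6 m/s
a = v²/r = (1.64e6)² / 2.82e-10 = 9.56e21 m/s²

9.56e21 m/s²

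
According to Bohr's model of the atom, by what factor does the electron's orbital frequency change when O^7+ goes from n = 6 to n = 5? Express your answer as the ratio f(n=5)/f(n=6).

216/125

f ∝ Z^2 · n^-3; with Z fixed, f ∝ n^-3.
f(n=5)/f(n=6) = (5/6)^-3 = 216/125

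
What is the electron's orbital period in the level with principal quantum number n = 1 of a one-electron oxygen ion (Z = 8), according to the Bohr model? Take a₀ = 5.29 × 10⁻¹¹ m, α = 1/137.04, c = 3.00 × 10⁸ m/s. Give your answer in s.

2.37 × 10⁻¹⁸ s

r = n²a₀/Z = 1²·5.29 × 10⁻¹¹/8 = 6.61 × 10⁻¹² m
v = Zαc/n = 8·0.00730·3.00 × 10⁸/1 = 1.75 × 10⁷ m/s
T = 2πr/v = 2.37 × 10⁻¹⁸ s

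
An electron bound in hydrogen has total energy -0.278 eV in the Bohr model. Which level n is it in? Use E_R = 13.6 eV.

7

E_n = −E_R Z²/n² ⇒ n² = E_R Z²/(−E_n) = 13.6 × 1² / 0.278 ≈ 48.92
n = 7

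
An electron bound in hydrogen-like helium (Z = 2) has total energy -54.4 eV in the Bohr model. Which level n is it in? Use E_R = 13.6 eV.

E_n = −E_R Z²/n² ⇒ n² = E_R Z²/(−E_n) = 13.6 × 2² / 54.4 ≈ 1.00
n = 1

1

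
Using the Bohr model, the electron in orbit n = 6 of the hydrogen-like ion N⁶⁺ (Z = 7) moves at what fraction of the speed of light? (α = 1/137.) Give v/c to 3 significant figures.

0.00852

v_n = Zαc/n, so v/c = Zα/n = 7 × 0.00730 / 6 = 0.00852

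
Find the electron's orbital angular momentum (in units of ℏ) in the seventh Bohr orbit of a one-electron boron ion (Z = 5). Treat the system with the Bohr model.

L_n = nℏ, so L/ℏ = n = 7.

7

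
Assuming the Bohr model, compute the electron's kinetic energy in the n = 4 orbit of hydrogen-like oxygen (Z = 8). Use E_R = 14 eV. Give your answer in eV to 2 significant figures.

56 eV

For a Coulomb orbit the virial theorem gives K = −E_n.
E_n = −E_R·Z²/n², so K = E_R·Z²/n² = 14 × 8²/4² = 56 eV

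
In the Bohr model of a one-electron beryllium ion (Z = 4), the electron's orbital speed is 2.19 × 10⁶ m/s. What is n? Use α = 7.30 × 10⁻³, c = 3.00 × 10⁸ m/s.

v_n = Zαc/n ⇒ n = Zαc/v = 4 × 0.00730 × 3.00 × 10⁸ / 2.19 × 10⁶ ≈ 4.00
n = 4

4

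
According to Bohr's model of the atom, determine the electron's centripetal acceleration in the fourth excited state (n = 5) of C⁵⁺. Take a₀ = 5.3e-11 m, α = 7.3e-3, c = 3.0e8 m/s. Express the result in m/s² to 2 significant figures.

r = n²a₀/Z = 2.2e-10 m, v = Zαc/n = 2.6e6 m/s
a = v²/r = (2.6e6)² / 2.2e-10 = 3.1e22 m/s²

3.1e22 m/s²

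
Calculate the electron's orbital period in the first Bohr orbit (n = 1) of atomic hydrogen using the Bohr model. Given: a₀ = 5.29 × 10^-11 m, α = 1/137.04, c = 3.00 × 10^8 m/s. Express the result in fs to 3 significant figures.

r = n²a₀/Z = 1²·5.29 × 10^-11/1 = 5.29 × 10^-11 m
v = Zαc/n = 1·0.00730·3.00 × 10^8/1 = 2.19 × 10^6 m/s
T = 2πr/v = 1.52 × 10^-16 s = 0.152 fs

0.152 fs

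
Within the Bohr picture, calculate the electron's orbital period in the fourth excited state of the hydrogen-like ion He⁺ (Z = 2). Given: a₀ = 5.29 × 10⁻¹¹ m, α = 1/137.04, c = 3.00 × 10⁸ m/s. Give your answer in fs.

4.74 fs

r = n²a₀/Z = 5²·5.29 × 10⁻¹¹/2 = 6.61 × 10⁻¹⁰ m
v = Zαc/n = 2·0.00730·3.00 × 10⁸/5 = 8.76 × 10⁵ m/s
T = 2πr/v = 4.74 × 10⁻¹⁵ s = 4.74 fs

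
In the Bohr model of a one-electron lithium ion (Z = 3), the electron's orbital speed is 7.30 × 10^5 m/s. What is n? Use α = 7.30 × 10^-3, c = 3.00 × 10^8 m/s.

9

v_n = Zαc/n ⇒ n = Zαc/v = 3 × 0.00730 × 3.00 × 10^8 / 7.30 × 10^5 ≈ 9.00
n = 9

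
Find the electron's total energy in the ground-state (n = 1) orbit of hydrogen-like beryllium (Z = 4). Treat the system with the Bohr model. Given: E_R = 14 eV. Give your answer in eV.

-220 eV

E_n = −E_R·Z²/n² = −14 × 4²/1² = -220 eV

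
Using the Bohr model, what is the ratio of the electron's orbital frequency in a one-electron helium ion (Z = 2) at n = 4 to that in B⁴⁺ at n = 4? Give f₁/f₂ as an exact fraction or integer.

f ∝ Z^2 · n^-3
f₁/f₂ = (2/5)^2 · (4/4)^-3 = 4/25

4/25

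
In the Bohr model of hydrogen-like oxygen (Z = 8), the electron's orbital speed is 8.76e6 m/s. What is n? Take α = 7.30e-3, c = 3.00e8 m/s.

v_n = Zαc/n ⇒ n = Zαc/v = 8 × 0.00730 × 3.00e8 / 8.76e6 ≈ 2.00
n = 2

2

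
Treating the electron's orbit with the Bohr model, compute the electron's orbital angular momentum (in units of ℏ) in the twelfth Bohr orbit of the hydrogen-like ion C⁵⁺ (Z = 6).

L_n = nℏ, so L/ℏ = n = 12.

12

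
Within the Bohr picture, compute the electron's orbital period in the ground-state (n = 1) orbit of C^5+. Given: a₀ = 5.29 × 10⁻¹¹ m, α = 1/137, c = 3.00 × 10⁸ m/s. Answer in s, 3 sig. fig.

4.22 × 10⁻¹⁸ s

r = n²a₀/Z = 1²·5.29 × 10⁻¹¹/6 = 8.82 × 10⁻¹² m
v = Zαc/n = 6·0.00730·3.00 × 10⁸/1 = 1.31 × 10⁷ m/s
T = 2πr/v = 4.22 × 10⁻¹⁸ s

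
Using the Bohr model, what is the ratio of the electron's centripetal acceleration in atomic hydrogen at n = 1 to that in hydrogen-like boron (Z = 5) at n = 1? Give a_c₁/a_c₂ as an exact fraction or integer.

1/125

a_c ∝ Z^3 · n^-4
a_c₁/a_c₂ = (1/5)^3 · (1/1)^-4 = 1/125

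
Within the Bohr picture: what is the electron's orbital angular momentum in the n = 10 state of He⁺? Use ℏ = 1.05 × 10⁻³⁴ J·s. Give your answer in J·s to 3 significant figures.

L_n = nℏ = 10 × 1.05 × 10⁻³⁴ = 1.05 × 10⁻³³ J·s

1.05 × 10⁻³³ J·s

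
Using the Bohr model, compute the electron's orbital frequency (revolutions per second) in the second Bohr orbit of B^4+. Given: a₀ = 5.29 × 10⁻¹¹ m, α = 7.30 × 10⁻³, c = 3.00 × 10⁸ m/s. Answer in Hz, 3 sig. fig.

2.06 × 10¹⁶ Hz

r = n²a₀/Z = 4.23 × 10⁻¹¹ m, v = Zαc/n = 5.47 × 10⁶ m/s
f = v/(2πr) = 2.06 × 10¹⁶ Hz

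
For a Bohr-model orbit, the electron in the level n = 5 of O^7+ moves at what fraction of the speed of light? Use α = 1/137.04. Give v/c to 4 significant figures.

0.01168

v_n = Zαc/n, so v/c = Zα/n = 8 × 0.007297 / 5 = 0.01168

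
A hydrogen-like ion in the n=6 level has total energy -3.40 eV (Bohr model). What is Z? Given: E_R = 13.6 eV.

E_n = −E_R Z²/n² ⇒ Z² = −E_n n²/E_R = 3.40 × 6² / 13.6 ≈ 9.00
Z = 3

3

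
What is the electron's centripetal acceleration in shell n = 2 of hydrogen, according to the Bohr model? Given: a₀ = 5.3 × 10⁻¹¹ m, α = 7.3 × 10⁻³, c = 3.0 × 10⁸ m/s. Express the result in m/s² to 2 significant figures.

r = n²a₀/Z = 2.1 × 10⁻¹⁰ m, v = Zαc/n = 1.1 × 10⁶ m/s
a = v²/r = (1.1 × 10⁶)² / 2.1 × 10⁻¹⁰ = 5.7 × 10²¹ m/s²

5.7 × 10²¹ m/s²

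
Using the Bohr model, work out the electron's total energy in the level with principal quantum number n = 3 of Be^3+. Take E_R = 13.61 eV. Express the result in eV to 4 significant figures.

-24.20 eV

E_n = −E_R·Z²/n² = −13.61 × 4²/3² = -24.20 eV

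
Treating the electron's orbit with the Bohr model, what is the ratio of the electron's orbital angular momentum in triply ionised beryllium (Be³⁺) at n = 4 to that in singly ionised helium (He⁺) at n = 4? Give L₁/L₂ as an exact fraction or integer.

L = nℏ is independent of Z.
L₁/L₂ = n₁/n₂ = 4/4 = 1

1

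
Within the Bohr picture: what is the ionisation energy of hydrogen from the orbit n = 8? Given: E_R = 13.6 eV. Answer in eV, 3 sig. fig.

E_n = −E_R·Z²/n² = −13.6 × 1²/8² eV = -0.212 eV
Ionisation energy = −E_n = 0.212 eV

0.212 eV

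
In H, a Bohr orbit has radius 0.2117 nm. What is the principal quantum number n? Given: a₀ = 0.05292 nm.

2

r_n = n²a₀/Z ⇒ n² = rZ/a₀ = 0.2117 × 1 / 0.05292 ≈ 4.00
n = 2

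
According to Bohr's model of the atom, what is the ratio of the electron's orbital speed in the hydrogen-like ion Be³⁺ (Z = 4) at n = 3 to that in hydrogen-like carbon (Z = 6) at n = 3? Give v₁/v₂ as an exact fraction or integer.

2/3

v ∝ Z^1 · n^-1
v₁/v₂ = (4/6)^1 · (3/3)^-1 = 2/3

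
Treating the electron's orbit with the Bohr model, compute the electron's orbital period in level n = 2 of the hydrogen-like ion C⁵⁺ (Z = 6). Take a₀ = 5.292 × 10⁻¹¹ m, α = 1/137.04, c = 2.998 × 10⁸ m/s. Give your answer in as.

r = n²a₀/Z = 2²·5.292 × 10⁻¹¹/6 = 3.528 × 10⁻¹¹ m
v = Zαc/n = 6·0.007297·2.998 × 10⁸/2 = 6.563 × 10⁶ m/s
T = 2πr/v = 3.378 × 10⁻¹⁷ s = 33.78 as

33.78 as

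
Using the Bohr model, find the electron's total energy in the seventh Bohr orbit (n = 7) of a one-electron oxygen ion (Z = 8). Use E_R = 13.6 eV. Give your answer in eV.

-17.8 eV

E_n = −E_R·Z²/n² = −13.6 × 8²/7² = -17.8 eV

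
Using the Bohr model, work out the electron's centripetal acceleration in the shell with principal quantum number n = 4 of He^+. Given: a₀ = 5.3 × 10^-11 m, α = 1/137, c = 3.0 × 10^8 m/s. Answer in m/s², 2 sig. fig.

r = n²a₀/Z = 4.2 × 10^-10 m, v = Zαc/n = 1.1 × 10^6 m/s
a = v²/r = (1.1 × 10^6)² / 4.2 × 10^-10 = 2.8 × 10^21 m/s²

2.8 × 10^21 m/s²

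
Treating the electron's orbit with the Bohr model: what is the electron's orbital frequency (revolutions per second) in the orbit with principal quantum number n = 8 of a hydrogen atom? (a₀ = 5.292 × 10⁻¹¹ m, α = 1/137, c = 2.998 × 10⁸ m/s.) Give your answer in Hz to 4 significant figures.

r = n²a₀/Z = 3.387 × 10⁻⁹ m, v = Zαc/n = 2.735 × 10⁵ m/s
f = v/(2πr) = 1.285 × 10¹³ Hz

1.285 × 10¹³ Hz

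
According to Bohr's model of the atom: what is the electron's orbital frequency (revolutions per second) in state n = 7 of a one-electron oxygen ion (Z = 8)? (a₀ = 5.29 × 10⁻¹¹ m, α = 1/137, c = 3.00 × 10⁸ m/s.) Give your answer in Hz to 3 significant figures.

1.23 × 10¹⁵ Hz

r = n²a₀/Z = 3.24 × 10⁻¹⁰ m, v = Zαc/n = 2.50 × 10⁶ m/s
f = v/(2πr) = 1.23 × 10¹⁵ Hz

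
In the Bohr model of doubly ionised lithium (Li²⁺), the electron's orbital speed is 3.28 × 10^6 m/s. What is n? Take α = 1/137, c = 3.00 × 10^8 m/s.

2

v_n = Zαc/n ⇒ n = Zαc/v = 3 × 0.00730 × 3.00 × 10^8 / 3.28 × 10^6 ≈ 2.00
n = 2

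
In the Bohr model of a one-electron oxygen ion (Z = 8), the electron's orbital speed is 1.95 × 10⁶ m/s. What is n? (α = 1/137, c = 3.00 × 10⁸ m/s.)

v_n = Zαc/n ⇒ n = Zαc/v = 8 × 0.00730 × 3.00 × 10⁸ / 1.95 × 10⁶ ≈ 8.98
n = 9

9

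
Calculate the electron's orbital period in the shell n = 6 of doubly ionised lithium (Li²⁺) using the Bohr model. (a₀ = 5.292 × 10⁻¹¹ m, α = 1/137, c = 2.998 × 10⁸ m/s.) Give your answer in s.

3.647 × 10⁻¹⁵ s

r = n²a₀/Z = 6²·5.292 × 10⁻¹¹/3 = 6.350 × 10⁻¹⁰ m
v = Zαc/n = 3·0.007299·2.998 × 10⁸/6 = 1.094 × 10⁶ m/s
T = 2πr/v = 3.647 × 10⁻¹⁵ s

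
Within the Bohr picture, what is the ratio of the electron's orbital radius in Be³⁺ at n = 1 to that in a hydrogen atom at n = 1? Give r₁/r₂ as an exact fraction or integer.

1/4

r ∝ Z^-1 · n^2
r₁/r₂ = (4/1)^-1 · (1/1)^2 = 1/4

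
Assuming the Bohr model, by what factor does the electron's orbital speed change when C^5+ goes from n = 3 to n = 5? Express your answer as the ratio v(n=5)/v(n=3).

3/5

v ∝ Z^1 · n^-1; with Z fixed, v ∝ n^-1.
v(n=5)/v(n=3) = (5/3)^-1 = 3/5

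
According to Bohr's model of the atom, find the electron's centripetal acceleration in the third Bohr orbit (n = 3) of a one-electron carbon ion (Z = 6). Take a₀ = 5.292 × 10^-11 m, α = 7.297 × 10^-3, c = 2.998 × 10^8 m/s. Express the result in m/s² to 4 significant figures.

2.412 × 10^23 m/s²

r = n²a₀/Z = 7.938 × 10^-11 m, v = Zαc/n = 4.375 × 10^6 m/s
a = v²/r = (4.375 × 10^6)² / 7.938 × 10^-11 = 2.412 × 10^23 m/s²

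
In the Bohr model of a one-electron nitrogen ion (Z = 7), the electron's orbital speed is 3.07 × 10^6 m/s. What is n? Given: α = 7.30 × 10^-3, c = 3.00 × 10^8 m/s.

5

v_n = Zαc/n ⇒ n = Zαc/v = 7 × 0.00730 × 3.00 × 10^8 / 3.07 × 10^6 ≈ 4.99
n = 5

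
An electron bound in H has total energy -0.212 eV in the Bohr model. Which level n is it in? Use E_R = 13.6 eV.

8

E_n = −E_R Z²/n² ⇒ n² = E_R Z²/(−E_n) = 13.6 × 1² / 0.212 ≈ 64.15
n = 8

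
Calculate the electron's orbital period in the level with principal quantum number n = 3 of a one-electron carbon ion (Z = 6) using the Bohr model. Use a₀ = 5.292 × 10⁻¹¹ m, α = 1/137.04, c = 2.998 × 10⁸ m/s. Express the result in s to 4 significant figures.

r = n²a₀/Z = 3²·5.292 × 10⁻¹¹/6 = 7.938 × 10⁻¹¹ m
v = Zαc/n = 6·0.007297·2.998 × 10⁸/3 = 4.375 × 10⁶ m/s
T = 2πr/v = 1.140 × 10⁻¹⁶ s

1.140 × 10⁻¹⁶ s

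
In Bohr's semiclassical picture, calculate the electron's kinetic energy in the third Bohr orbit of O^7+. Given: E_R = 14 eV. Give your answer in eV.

For a Coulomb orbit the virial theorem gives K = −E_n.
E_n = −E_R·Z²/n², so K = E_R·Z²/n² = 14 × 8²/3² = 100 eV

100 eV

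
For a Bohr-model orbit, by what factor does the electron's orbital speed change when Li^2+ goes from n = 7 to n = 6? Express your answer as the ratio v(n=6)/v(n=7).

7/6

v ∝ Z^1 · n^-1; with Z fixed, v ∝ n^-1.
v(n=6)/v(n=7) = (6/7)^-1 = 7/6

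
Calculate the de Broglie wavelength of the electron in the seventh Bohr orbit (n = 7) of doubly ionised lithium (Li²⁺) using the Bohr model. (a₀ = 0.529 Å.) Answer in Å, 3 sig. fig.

7.76 Å

The Bohr quantisation condition is nλ = 2πr_n.
r_n = n²a₀/Z = 8.64 Å
λ = 2πr_n/n = 2π·8.64/7 = 7.76 Å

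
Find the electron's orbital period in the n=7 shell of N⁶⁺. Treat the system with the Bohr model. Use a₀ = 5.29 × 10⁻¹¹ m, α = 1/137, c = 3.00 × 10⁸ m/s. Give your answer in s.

r = n²a₀/Z = 7²·5.29 × 10⁻¹¹/7 = 3.70 × 10⁻¹⁰ m
v = Zαc/n = 7·0.00730·3.00 × 10⁸/7 = 2.19 × 10⁶ m/s
T = 2πr/v = 1.06 × 10⁻¹⁵ s

1.06 × 10⁻¹⁵ s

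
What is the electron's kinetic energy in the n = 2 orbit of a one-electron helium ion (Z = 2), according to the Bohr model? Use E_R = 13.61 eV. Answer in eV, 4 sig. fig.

For a Coulomb orbit the virial theorem gives K = −E_n.
E_n = −E_R·Z²/n², so K = E_R·Z²/n² = 13.61 × 2²/2² = 13.61 eV

13.61 eV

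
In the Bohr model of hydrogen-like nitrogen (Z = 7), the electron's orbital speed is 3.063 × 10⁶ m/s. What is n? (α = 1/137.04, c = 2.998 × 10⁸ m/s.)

5

v_n = Zαc/n ⇒ n = Zαc/v = 7 × 0.007297 × 2.998 × 10⁸ / 3.063 × 10⁶ ≈ 5.00
n = 5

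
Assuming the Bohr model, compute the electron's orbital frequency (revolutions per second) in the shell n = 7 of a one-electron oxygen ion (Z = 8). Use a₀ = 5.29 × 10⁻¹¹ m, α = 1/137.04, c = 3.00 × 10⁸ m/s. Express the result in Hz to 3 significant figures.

1.23 × 10¹⁵ Hz

r = n²a₀/Z = 3.24 × 10⁻¹⁰ m, v = Zαc/n = 2.50 × 10⁶ m/s
f = v/(2πr) = 1.23 × 10¹⁵ Hz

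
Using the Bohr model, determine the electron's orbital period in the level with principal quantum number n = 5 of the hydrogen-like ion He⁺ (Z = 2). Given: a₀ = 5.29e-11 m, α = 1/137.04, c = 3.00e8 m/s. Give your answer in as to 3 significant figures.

r = n²a₀/Z = 5²·5.29e-11/2 = 6.61e-10 m
v = Zαc/n = 2·0.00730·3.00e8/5 = 8.76e5 m/s
T = 2πr/v = 4.74e-15 s = 4740 as

4740 as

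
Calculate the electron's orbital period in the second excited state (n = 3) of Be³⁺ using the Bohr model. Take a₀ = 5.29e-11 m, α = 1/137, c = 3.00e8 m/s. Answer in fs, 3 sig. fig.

0.256 fs

r = n²a₀/Z = 3²·5.29e-11/4 = 1.19e-10 m
v = Zαc/n = 4·0.00730·3.00e8/3 = 2.92e6 m/s
T = 2πr/v = 2.56e-16 s = 0.256 fs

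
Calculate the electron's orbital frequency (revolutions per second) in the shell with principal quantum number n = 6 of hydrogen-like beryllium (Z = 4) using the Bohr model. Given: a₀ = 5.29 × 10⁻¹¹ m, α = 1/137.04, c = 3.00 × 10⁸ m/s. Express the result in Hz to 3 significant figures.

4.88 × 10¹⁴ Hz

r = n²a₀/Z = 4.76 × 10⁻¹⁰ m, v = Zαc/n = 1.46 × 10⁶ m/s
f = v/(2πr) = 4.88 × 10¹⁴ Hz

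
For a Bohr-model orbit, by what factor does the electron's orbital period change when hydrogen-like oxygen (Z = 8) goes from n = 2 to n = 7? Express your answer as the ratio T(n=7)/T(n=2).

T ∝ Z^-2 · n^3; with Z fixed, T ∝ n^3.
T(n=7)/T(n=2) = (7/2)^3 = 343/8

343/8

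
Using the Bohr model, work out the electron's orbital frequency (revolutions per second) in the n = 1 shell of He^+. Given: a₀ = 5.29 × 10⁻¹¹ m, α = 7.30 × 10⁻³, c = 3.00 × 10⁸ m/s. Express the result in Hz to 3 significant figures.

r = n²a₀/Z = 2.65 × 10⁻¹¹ m, v = Zαc/n = 4.38 × 10⁶ m/s
f = v/(2πr) = 2.64 × 10¹⁶ Hz

2.64 × 10¹⁶ Hz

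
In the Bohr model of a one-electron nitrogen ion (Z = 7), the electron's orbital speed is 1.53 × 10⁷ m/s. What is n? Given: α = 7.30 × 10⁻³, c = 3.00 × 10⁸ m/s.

v_n = Zαc/n ⇒ n = Zαc/v = 7 × 0.00730 × 3.00 × 10⁸ / 1.53 × 10⁷ ≈ 1.00
n = 1

1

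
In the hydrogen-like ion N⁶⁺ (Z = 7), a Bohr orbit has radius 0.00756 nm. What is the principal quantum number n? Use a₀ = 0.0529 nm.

1

r_n = n²a₀/Z ⇒ n² = rZ/a₀ = 0.00756 × 7 / 0.0529 ≈ 1.00
n = 1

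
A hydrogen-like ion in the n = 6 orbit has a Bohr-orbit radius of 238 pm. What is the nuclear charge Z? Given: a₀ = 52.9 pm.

8

r_n = n²a₀/Z ⇒ Z = n²a₀/r = 6² × 52.9 / 238 ≈ 8.00
Z = 8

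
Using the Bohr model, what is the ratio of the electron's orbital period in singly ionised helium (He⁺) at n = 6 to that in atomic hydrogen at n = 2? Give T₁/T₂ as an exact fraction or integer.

27/4

T ∝ Z^-2 · n^3
T₁/T₂ = (2/1)^-2 · (6/2)^3 = 27/4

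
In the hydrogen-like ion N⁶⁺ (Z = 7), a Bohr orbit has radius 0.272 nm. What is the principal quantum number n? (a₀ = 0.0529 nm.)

6

r_n = n²a₀/Z ⇒ n² = rZ/a₀ = 0.272 × 7 / 0.0529 ≈ 35.99
n = 6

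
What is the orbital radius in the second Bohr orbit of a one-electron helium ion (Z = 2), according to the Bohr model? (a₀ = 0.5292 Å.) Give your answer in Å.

r_n = n²a₀/Z = 2² × 0.5292 / 2
    = 4 × 0.5292 / 2 = 1.058 Å

1.058 Å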